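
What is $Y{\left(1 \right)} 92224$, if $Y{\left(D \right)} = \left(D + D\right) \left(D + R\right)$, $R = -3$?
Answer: $-368896$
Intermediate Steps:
$Y{\left(D \right)} = 2 D \left(-3 + D\right)$ ($Y{\left(D \right)} = \left(D + D\right) \left(D - 3\right) = 2 D \left(-3 + D\right)$)
$Y{\left(1 \right)} 92224 = 2 \cdot 1 \left(-3 + 1\right) 92224 = 2 \cdot 1 \left(-2\right) 92224 = \left(-4\right) 92224 = -368896$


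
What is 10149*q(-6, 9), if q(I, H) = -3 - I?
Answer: 30447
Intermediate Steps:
10149*q(-6, 9) = 10149*(-3 - 1*(-6)) = 10149*(-3 + 6) = 10149*3 = 30447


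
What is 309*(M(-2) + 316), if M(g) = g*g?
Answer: 98880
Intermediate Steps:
M(g) = g²
309*(M(-2) + 316) = 309*((-2)² + 316) = 309*(4 + 316) = 309*320 = 98880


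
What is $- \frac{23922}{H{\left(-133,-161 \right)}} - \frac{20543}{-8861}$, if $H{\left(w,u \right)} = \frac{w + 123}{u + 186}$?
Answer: $\frac{529952648}{8861} \approx 59807.0$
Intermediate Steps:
$H{\left(w,u \right)} = \frac{123 + w}{186 + u}$
$- \frac{23922}{H{\left(-133,-161 \right)}} - \frac{20543}{-8861} = - \frac{23922}{\frac{1}{186 - 161} \left(123 - 133\right)} - \frac{20543}{-8861} = - \frac{23922}{\frac{1}{25} \left(-10\right)} - - \frac{20543}{8861} = - \frac{23922}{\frac{1}{25} \left(-10\right)} + \frac{20543}{8861} = - \frac{23922}{- \frac{2}{5}} + \frac{20543}{8861} = \left(-23922\right) \left(- \frac{5}{2}\right) + \frac{20543}{8861} = 59805 + \frac{20543}{8861} = \frac{529952648}{8861}$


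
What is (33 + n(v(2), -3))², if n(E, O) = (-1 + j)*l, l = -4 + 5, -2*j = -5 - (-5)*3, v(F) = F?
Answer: 729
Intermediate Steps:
j = -5 (j = -(-5 - (-5)*3)/2 = -(-5 - 1*(-15))/2 = -(-5 + 15)/2 = -½*10 = -5)
l = 1
n(E, O) = -6 (n(E, O) = (-1 - 5)*1 = -6*1 = -6)
(33 + n(v(2), -3))² = (33 - 6)² = 27² = 729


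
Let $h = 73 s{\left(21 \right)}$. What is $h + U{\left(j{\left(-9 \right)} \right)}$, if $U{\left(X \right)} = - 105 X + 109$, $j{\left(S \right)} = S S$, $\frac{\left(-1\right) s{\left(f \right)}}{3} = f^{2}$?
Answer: $-104975$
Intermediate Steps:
$s{\left(f \right)} = - 3 f^{2}$
$j{\left(S \right)} = S^{2}$
$U{\left(X \right)} = 109 - 105 X$
$h = -96579$ ($h = 73 \left(- 3 \cdot 21^{2}\right) = 73 \left(\left(-3\right) 441\right) = 73 \left(-1323\right) = -96579$)
$h + U{\left(j{\left(-9 \right)} \right)} = -96579 + \left(109 - 105 \left(-9\right)^{2}\right) = -96579 + \left(109 - 8505\right) = -96579 - 8396 = -104975$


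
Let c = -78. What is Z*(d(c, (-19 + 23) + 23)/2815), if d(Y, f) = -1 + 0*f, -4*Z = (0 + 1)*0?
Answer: 0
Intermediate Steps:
Z = 0 (Z = -(0 + 1)*0/4 = -0/4 = -1/4*0 = 0)
d(Y, f) = -1 (d(Y, f) = -1 + 0 = -1)
Z*(d(c, (-19 + 23) + 23)/2815) = 0*(-1/2815) = 0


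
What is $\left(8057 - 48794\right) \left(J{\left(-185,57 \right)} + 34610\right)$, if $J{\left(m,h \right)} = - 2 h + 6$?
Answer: $-1405507974$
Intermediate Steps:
$J{\left(m,h \right)} = 6 - 2 h$
$\left(8057 - 48794\right) \left(J{\left(-185,57 \right)} + 34610\right) = \left(8057 - 48794\right) \left(\left(6 - 114\right) + 34610\right) = - 40737 \left(\left(6 - 114\right) + 34610\right) = - 40737 \left(-108 + 34610\right) = \left(-40737\right) 34502 = -1405507974$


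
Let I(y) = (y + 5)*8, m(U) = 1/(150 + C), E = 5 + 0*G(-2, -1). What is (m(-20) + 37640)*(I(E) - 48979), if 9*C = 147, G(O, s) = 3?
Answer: -918438768337/499 ≈ -1.8406e+9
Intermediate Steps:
C = 49/3 (C = (1/9)*147 = 49/3 ≈ 16.333)
E = 5 (E = 5 + 0*3 = 5 + 0 = 5)
m(U) = 3/499 (m(U) = 1/(150 + 49/3) = 1/(499/3) = 3/499)
I(y) = 40 + 8*y (I(y) = (5 + y)*8 = 40 + 8*y)
(m(-20) + 37640)*(I(E) - 48979) = (3/499 + 37640)*((40 + 8*5) - 48979) = 18782363*((40 + 40) - 48979)/499 = 18782363*(80 - 48979)/499 = (18782363/499)*(-48899) = -918438768337/499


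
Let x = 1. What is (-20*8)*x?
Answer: -160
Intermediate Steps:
(-20*8)*x = -20*8*1 = -160*1 = -160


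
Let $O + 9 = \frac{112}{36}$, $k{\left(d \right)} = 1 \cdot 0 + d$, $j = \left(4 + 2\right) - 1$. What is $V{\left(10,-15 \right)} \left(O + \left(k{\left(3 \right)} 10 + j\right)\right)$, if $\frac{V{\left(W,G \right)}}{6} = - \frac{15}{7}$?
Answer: $- \frac{2620}{7} \approx -374.29$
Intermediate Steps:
$V{\left(W,G \right)} = - \frac{90}{7}$ ($V{\left(W,G \right)} = 6 \left(- \frac{15}{7}\right) = - \frac{90}{7}$)
$j = 5$ ($j = 6 - 1 = 5$)
$k{\left(d \right)} = d$ ($k{\left(d \right)} = 0 + d = d$)
$O = - \frac{53}{9}$ ($O = -9 + \frac{112}{36} = -9 + 112 \cdot \frac{1}{36} = -9 + \frac{28}{9} = - \frac{53}{9} \approx -5.8889$)
$V{\left(10,-15 \right)} \left(O + \left(k{\left(3 \right)} 10 + j\right)\right) = - \frac{90 \left(- \frac{53}{9} + \left(3 \cdot 10 + 5\right)\right)}{7} = - \frac{90 \left(- \frac{53}{9} + \left(30 + 5\right)\right)}{7} = - \frac{90 \left(- \frac{53}{9} + 35\right)}{7} = \left(- \frac{90}{7}\right) \frac{262}{9} = - \frac{2620}{7}$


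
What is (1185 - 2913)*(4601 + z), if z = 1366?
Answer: -10310976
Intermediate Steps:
(1185 - 2913)*(4601 + z) = (1185 - 2913)*(4601 + 1366) = -1728*5967 = -10310976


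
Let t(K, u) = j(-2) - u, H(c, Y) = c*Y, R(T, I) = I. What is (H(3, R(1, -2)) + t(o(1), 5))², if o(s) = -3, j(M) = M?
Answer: 169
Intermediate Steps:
H(c, Y) = Y*c
t(K, u) = -2 - u
(H(3, R(1, -2)) + t(o(1), 5))² = (-2*3 + (-2 - 1*5))² = (-6 + (-2 - 5))² = (-6 - 7)² = (-13)² = 169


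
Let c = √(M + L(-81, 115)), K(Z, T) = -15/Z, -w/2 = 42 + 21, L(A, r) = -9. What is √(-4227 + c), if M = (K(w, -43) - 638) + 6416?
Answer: √(-7456428 + 42*√10176726)/42 ≈ 64.429*I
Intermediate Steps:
w = -126 (w = -2*(42 + 21) = -2*63 = -126)
M = 242681/42 (M = (-15/(-126) - 638) + 6416 = (-15*(-1/126) - 638) + 6416 = (5/42 - 638) + 6416 = -26791/42 + 6416 = 242681/42 ≈ 5778.1)
c = √10176726/42 (c = √(242681/42 - 9) = √(242303/42) = √10176726/42 ≈ 75.955)
√(-4227 + c) = √(-4227 + √10176726/42)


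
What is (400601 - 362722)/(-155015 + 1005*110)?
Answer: -37879/44465 ≈ -0.85188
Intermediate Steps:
(400601 - 362722)/(-155015 + 1005*110) = 37879/(-155015 + 110550) = 37879/(-44465) = 37879*(-1/44465) = -37879/44465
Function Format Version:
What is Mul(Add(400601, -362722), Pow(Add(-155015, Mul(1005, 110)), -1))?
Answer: Rational(-37879, 44465) ≈ -0.85188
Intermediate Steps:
Mul(Add(400601, -362722), Pow(Add(-155015, Mul(1005, 110)), -1)) = Mul(37879, Pow(Add(-155015, 110550), -1)) = Mul(37879, Pow(-44465, -1)) = Mul(37879, Rational(-1, 44465)) = Rational(-37879, 44465)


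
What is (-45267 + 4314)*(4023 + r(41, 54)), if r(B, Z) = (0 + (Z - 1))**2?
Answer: -279790896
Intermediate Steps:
r(B, Z) = (-1 + Z)**2 (r(B, Z) = (0 + (-1 + Z))**2 = (-1 + Z)**2)
(-45267 + 4314)*(4023 + r(41, 54)) = (-45267 + 4314)*(4023 + (-1 + 54)**2) = -40953*(4023 + 53**2) = -40953*(4023 + 2809) = -40953*6832 = -279790896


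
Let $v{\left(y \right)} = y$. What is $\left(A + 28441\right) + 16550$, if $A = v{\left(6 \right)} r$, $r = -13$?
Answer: $44913$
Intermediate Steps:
$A = -78$ ($A = 6 \left(-13\right) = -78$)
$\left(A + 28441\right) + 16550 = \left(-78 + 28441\right) + 16550 = 28363 + 16550 = 44913$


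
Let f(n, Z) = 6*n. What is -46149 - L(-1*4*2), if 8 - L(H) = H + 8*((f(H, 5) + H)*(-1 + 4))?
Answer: -47509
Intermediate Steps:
L(H) = 8 - 169*H (L(H) = 8 - (H + 8*((6*H + H)*(-1 + 4))) = 8 - (H + 8*((7*H)*3)) = 8 - (H + 8*(21*H)) = 8 - (H + 168*H) = 8 - 169*H)
-46149 - L(-1*4*2) = -46149 - (8 - 169*(-1*4)*2) = -46149 - (8 - (-676)*2) = -46149 - (8 - 169*(-8)) = -46149 - (8 + 1352) = -46149 - 1*1360 = -46149 - 1360 = -47509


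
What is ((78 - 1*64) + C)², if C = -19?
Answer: 25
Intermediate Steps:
((78 - 1*64) + C)² = ((78 - 1*64) - 19)² = ((78 - 64) - 19)² = (14 - 19)² = (-5)² = 25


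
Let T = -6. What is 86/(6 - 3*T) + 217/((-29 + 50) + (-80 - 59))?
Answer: 1235/708 ≈ 1.7444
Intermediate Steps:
86/(6 - 3*T) + 217/((-29 + 50) + (-80 - 59)) = 86/(6 - 3*(-6)) + 217/((-29 + 50) + (-80 - 59)) = 86/(6 + 18) + 217/(21 - 139) = 86/24 + 217/(-118) = 86*(1/24) + 217*(-1/118) = 43/12 - 217/118 = 1235/708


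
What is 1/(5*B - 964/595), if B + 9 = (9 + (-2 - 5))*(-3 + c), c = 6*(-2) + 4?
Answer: -595/93189 ≈ -0.0063849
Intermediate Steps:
c = -8 (c = -12 + 4 = -8)
B = -31 (B = -9 + (9 + (-2 - 5))*(-3 - 8) = -9 + (9 - 7)*(-11) = -9 + 2*(-11) = -9 - 22 = -31)
1/(5*B - 964/595) = 1/(5*(-31) - 964/595) = 1/(-155 - 964*1/595) = 1/(-155 - 964/595) = 1/(-93189/595) = -595/93189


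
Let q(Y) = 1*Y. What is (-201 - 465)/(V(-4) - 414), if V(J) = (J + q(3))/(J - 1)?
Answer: 3330/2069 ≈ 1.6095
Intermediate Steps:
q(Y) = Y
V(J) = (3 + J)/(-1 + J) (V(J) = (J + 3)/(J - 1) = (3 + J)/(-1 + J))
(-201 - 465)/(V(-4) - 414) = (-201 - 465)/((3 - 4)/(-1 - 4) - 414) = -666/(-1/(-5) - 414) = -666/(-⅕*(-1) - 414) = -666/(⅕ - 414) = -666/(-2069/5) = -666*(-5/2069) = 3330/2069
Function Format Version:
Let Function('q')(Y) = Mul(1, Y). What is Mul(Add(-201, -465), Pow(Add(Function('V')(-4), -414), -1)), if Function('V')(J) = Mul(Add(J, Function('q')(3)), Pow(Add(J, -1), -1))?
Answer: Rational(3330, 2069) ≈ 1.6095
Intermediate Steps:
Function('q')(Y) = Y
Function('V')(J) = Mul(Pow(Add(-1, J), -1), Add(3, J)) (Function('V')(J) = Mul(Add(J, 3), Pow(Add(J, -1), -1)) = Mul(Add(3, J), Pow(Add(-1, J), -1)) = Mul(Pow(Add(-1, J), -1), Add(3, J)))
Mul(Add(-201, -465), Pow(Add(Function('V')(-4), -414), -1)) = Mul(Add(-201, -465), Pow(Add(Mul(Pow(Add(-1, -4), -1), Add(3, -4)), -414), -1)) = Mul(-666, Pow(Add(Mul(Pow(-5, -1), -1), -414), -1)) = Mul(-666, Pow(Add(Mul(Rational(-1, 5), -1), -414), -1)) = Mul(-666, Pow(Add(Rational(1, 5), -414), -1)) = Mul(-666, Pow(Rational(-2069, 5), -1)) = Mul(-666, Rational(-5, 2069)) = Rational(3330, 2069)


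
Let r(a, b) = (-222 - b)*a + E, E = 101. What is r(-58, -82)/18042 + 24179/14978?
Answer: 139842914/67558269 ≈ 2.0700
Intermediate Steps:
r(a, b) = 101 + a*(-222 - b) (r(a, b) = (-222 - b)*a + 101 = a*(-222 - b) + 101 = 101 + a*(-222 - b))
r(-58, -82)/18042 + 24179/14978 = (101 - 222*(-58) - 1*(-58)*(-82))/18042 + 24179/14978 = (101 + 12876 - 4756)*(1/18042) + 24179*(1/14978) = 8221*(1/18042) + 24179/14978 = 8221/18042 + 24179/14978 = 139842914/67558269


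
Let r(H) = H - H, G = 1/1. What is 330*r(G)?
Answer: 0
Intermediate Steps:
G = 1
r(H) = 0
330*r(G) = 330*0 = 0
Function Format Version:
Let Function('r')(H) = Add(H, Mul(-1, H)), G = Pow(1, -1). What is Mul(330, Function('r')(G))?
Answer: 0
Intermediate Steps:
G = 1
Function('r')(H) = 0
Mul(330, Function('r')(G)) = Mul(330, 0) = 0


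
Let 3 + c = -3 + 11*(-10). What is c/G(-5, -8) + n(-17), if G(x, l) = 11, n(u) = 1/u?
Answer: -1983/187 ≈ -10.604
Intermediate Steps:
c = -116 (c = -3 + (-3 + 11*(-10)) = -3 + (-3 - 110) = -3 - 113 = -116)
n(u) = 1/u
c/G(-5, -8) + n(-17) = -116/11 + 1/(-17) = (1/11)*(-116) - 1/17 = -116/11 - 1/17 = -1983/187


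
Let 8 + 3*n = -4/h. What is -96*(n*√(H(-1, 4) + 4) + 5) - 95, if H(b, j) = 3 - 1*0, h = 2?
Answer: -575 + 320*√7 ≈ 271.64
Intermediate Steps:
H(b, j) = 3 (H(b, j) = 3 + 0 = 3)
n = -10/3 (n = -8/3 + (-4/2)/3 = -8/3 + (-4*½)/3 = -8/3 + (⅓)*(-2) = -8/3 - ⅔ = -10/3 ≈ -3.3333)
-96*(n*√(H(-1, 4) + 4) + 5) - 95 = -96*(-10*√(3 + 4)/3 + 5) - 95 = -96*(-10*√7/3 + 5) - 95 = -96*(5 - 10*√7/3) - 95 = (-480 + 320*√7) - 95 = -575 + 320*√7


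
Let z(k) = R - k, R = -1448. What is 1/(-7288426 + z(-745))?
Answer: -1/7289129 ≈ -1.3719e-7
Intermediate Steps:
z(k) = -1448 - k
1/(-7288426 + z(-745)) = 1/(-7288426 + (-1448 - 1*(-745))) = 1/(-7288426 + (-1448 + 745)) = 1/(-7288426 - 703) = 1/(-7289129) = -1/7289129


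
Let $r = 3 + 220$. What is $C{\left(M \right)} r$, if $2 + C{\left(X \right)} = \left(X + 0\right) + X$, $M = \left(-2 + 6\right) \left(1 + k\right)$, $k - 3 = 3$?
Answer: $12042$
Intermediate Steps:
$k = 6$ ($k = 3 + 3 = 6$)
$M = 28$ ($M = \left(-2 + 6\right) \left(1 + 6\right) = 4 \cdot 7 = 28$)
$r = 223$
$C{\left(X \right)} = -2 + 2 X$ ($C{\left(X \right)} = -2 + \left(\left(X + 0\right) + X\right) = -2 + \left(X + X\right) = -2 + 2 X$)
$C{\left(M \right)} r = \left(-2 + 2 \cdot 28\right) 223 = \left(-2 + 56\right) 223 = 54 \cdot 223 = 12042$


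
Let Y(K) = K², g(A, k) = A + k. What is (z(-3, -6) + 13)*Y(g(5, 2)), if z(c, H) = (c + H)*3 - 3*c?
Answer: -245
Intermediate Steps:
z(c, H) = 3*H (z(c, H) = (H + c)*3 - 3*c = (3*H + 3*c) - 3*c = 3*H)
(z(-3, -6) + 13)*Y(g(5, 2)) = (3*(-6) + 13)*(5 + 2)² = (-18 + 13)*7² = -5*49 = -245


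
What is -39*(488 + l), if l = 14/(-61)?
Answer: -1160406/61 ≈ -19023.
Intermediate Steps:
l = -14/61 (l = 14*(-1/61) = -14/61 ≈ -0.22951)
-39*(488 + l) = -39*(488 - 14/61) = -39*29754/61 = -1160406/61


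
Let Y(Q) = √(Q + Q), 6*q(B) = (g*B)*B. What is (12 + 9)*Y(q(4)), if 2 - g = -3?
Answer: 28*√15 ≈ 108.44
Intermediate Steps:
g = 5 (g = 2 - 1*(-3) = 2 + 3 = 5)
q(B) = 5*B²/6 (q(B) = ((5*B)*B)/6 = (5*B²)/6 = 5*B²/6)
Y(Q) = √2*√Q (Y(Q) = √(2*Q) = √2*√Q)
(12 + 9)*Y(q(4)) = (12 + 9)*(√2*√((⅚)*4²)) = 21*(√2*√((⅚)*16)) = 21*(√2*√(40/3)) = 21*(√2*(2*√30/3)) = 21*(4*√15/3) = 28*√15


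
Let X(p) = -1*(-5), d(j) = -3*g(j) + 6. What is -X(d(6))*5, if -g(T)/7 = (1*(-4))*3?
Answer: -25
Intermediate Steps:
g(T) = 84 (g(T) = -7*1*(-4)*3 = -(-28)*3 = -7*(-12) = 84)
d(j) = -246 (d(j) = -3*84 + 6 = -252 + 6 = -246)
X(p) = 5
-X(d(6))*5 = -1*5*5 = -5*5 = -25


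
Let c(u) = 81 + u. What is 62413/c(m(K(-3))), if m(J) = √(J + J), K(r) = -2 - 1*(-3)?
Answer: 5055453/6559 - 62413*√2/6559 ≈ 757.31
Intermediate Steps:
K(r) = 1 (K(r) = -2 + 3 = 1)
m(J) = √2*√J (m(J) = √(2*J) = √2*√J)
62413/c(m(K(-3))) = 62413/(81 + √2*√1) = 62413/(81 + √2*1) = 62413/(81 + √2)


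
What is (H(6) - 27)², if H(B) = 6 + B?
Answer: 225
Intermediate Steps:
(H(6) - 27)² = ((6 + 6) - 27)² = (12 - 27)² = (-15)² = 225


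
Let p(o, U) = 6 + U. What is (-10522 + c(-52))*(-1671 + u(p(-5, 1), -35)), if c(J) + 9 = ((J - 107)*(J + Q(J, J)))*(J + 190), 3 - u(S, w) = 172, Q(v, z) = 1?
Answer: -2039660240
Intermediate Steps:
u(S, w) = -169 (u(S, w) = 3 - 1*172 = 3 - 172 = -169)
c(J) = -9 + (1 + J)*(-107 + J)*(190 + J) (c(J) = -9 + ((J - 107)*(J + 1))*(J + 190) = -9 + ((-107 + J)*(1 + J))*(190 + J) = -9 + ((1 + J)*(-107 + J))*(190 + J) = -9 + (1 + J)*(-107 + J)*(190 + J))
(-10522 + c(-52))*(-1671 + u(p(-5, 1), -35)) = (-10522 + (-20339 + (-52)³ - 20247*(-52) + 84*(-52)²))*(-1671 - 169) = (-10522 + (-20339 - 140608 + 1052844 + 84*2704))*(-1840) = (-10522 + (-20339 - 140608 + 1052844 + 227136))*(-1840) = (-10522 + 1119033)*(-1840) = 1108511*(-1840) = -2039660240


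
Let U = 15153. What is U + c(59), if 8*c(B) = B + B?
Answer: 60671/4 ≈ 15168.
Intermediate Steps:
c(B) = B/4 (c(B) = (B + B)/8 = (2*B)/8 = B/4)
U + c(59) = 15153 + (¼)*59 = 15153 + 59/4 = 60671/4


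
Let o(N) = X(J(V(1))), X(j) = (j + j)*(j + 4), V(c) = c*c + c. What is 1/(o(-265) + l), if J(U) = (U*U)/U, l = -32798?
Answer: -1/32774 ≈ -3.0512e-5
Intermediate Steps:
V(c) = c + c² (V(c) = c² + c = c + c²)
J(U) = U (J(U) = U²/U = U)
X(j) = 2*j*(4 + j) (X(j) = (2*j)*(4 + j) = 2*j*(4 + j))
o(N) = 24 (o(N) = 2*(1*(1 + 1))*(4 + 1*(1 + 1)) = 2*(1*2)*(4 + 1*2) = 2*2*(4 + 2) = 2*2*6 = 24)
1/(o(-265) + l) = 1/(24 - 32798) = 1/(-32774) = -1/32774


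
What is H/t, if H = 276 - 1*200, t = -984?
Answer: -19/246 ≈ -0.077236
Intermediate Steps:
H = 76 (H = 276 - 200 = 76)
H/t = 76/(-984) = 76*(-1/984) = -19/246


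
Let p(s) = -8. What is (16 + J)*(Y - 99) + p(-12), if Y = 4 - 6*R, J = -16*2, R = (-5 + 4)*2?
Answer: 1320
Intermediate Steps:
R = -2 (R = -1*2 = -2)
J = -32
Y = 16 (Y = 4 - 6*(-2) = 4 + 12 = 16)
(16 + J)*(Y - 99) + p(-12) = (16 - 32)*(16 - 99) - 8 = -16*(-83) - 8 = 1328 - 8 = 1320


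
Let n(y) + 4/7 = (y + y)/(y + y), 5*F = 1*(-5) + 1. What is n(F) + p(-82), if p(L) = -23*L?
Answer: 13205/7 ≈ 1886.4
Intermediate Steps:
F = -⅘ (F = (1*(-5) + 1)/5 = (-5 + 1)/5 = (⅕)*(-4) = -⅘ ≈ -0.80000)
n(y) = 3/7 (n(y) = -4/7 + (y + y)/(y + y) = -4/7 + (2*y)/((2*y)) = -4/7 + (2*y)*(1/(2*y)) = -4/7 + 1 = 3/7)
n(F) + p(-82) = 3/7 - 23*(-82) = 3/7 + 1886 = 13205/7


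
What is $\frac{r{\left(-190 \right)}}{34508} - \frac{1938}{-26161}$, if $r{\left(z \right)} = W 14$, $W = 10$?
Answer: $\frac{17634761}{225690947} \approx 0.078137$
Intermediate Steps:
$r{\left(z \right)} = 140$ ($r{\left(z \right)} = 10 \cdot 14 = 140$)
$\frac{r{\left(-190 \right)}}{34508} - \frac{1938}{-26161} = \frac{140}{34508} - \frac{1938}{-26161} = 140 \cdot \frac{1}{34508} - - \frac{1938}{26161} = \frac{35}{8627} + \frac{1938}{26161} = \frac{17634761}{225690947}$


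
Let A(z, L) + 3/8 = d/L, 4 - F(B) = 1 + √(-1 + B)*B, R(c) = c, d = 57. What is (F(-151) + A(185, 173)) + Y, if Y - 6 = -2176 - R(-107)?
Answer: -2851103/1384 + 302*I*√38 ≈ -2060.0 + 1861.7*I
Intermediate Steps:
F(B) = 3 - B*√(-1 + B) (F(B) = 4 - (1 + √(-1 + B)*B) = 4 - (1 + B*√(-1 + B)) = 4 + (-1 - B*√(-1 + B)) = 3 - B*√(-1 + B))
Y = -2063 (Y = 6 + (-2176 - 1*(-107)) = 6 + (-2176 + 107) = 6 - 2069 = -2063)
A(z, L) = -3/8 + 57/L
(F(-151) + A(185, 173)) + Y = ((3 - 1*(-151)*√(-1 - 151)) + (-3/8 + 57/173)) - 2063 = ((3 - 1*(-151)*√(-152)) + (-3/8 + 57*(1/173))) - 2063 = ((3 - 1*(-151)*2*I*√38) + (-3/8 + 57/173)) - 2063 = ((3 + 302*I*√38) - 63/1384) - 2063 = (4089/1384 + 302*I*√38) - 2063 = -2851103/1384 + 302*I*√38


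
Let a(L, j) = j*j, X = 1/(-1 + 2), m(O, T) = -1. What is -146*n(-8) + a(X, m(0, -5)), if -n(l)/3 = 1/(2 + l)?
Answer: -72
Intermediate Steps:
X = 1 (X = 1/1 = 1)
a(L, j) = j²
n(l) = -3/(2 + l)
-146*n(-8) + a(X, m(0, -5)) = -(-438)/(2 - 8) + (-1)² = -(-438)/(-6) + 1 = -(-438)*(-1)/6 + 1 = -146*½ + 1 = -73 + 1 = -72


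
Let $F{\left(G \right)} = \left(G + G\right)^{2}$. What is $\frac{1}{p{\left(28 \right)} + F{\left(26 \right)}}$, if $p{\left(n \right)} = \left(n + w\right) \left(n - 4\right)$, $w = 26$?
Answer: $\frac{1}{4000} \approx 0.00025$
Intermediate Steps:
$F{\left(G \right)} = 4 G^{2}$ ($F{\left(G \right)} = \left(2 G\right)^{2} = 4 G^{2}$)
$p{\left(n \right)} = \left(-4 + n\right) \left(26 + n\right)$ ($p{\left(n \right)} = \left(n + 26\right) \left(n - 4\right) = \left(26 + n\right) \left(-4 + n\right) = \left(-4 + n\right) \left(26 + n\right)$)
$\frac{1}{p{\left(28 \right)} + F{\left(26 \right)}} = \frac{1}{\left(-104 + 28^{2} + 22 \cdot 28\right) + 4 \cdot 26^{2}} = \frac{1}{\left(-104 + 784 + 616\right) + 4 \cdot 676} = \frac{1}{1296 + 2704} = \frac{1}{4000}$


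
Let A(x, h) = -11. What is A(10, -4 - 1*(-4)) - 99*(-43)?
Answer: 4246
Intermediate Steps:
A(10, -4 - 1*(-4)) - 99*(-43) = -11 - 99*(-43) = -11 + 4257 = 4246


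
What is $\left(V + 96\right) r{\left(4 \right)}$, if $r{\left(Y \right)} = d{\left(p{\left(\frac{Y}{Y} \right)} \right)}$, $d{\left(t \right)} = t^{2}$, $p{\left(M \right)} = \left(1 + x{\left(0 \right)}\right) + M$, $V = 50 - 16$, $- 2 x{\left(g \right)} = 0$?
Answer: $520$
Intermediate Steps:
$x{\left(g \right)} = 0$ ($x{\left(g \right)} = \left(- \frac{1}{2}\right) 0 = 0$)
$V = 34$ ($V = 50 - 16 = 34$)
$p{\left(M \right)} = 1 + M$ ($p{\left(M \right)} = \left(1 + 0\right) + M = 1 + M$)
$r{\left(Y \right)} = 4$ ($r{\left(Y \right)} = \left(1 + \frac{Y}{Y}\right)^{2} = \left(1 + 1\right)^{2} = 2^{2} = 4$)
$\left(V + 96\right) r{\left(4 \right)} = \left(34 + 96\right) 4 = 130 \cdot 4 = 520$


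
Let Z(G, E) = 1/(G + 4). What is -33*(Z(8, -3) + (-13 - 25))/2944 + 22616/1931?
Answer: 275990671/22739456 ≈ 12.137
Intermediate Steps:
Z(G, E) = 1/(4 + G)
-33*(Z(8, -3) + (-13 - 25))/2944 + 22616/1931 = -33*(1/(4 + 8) + (-13 - 25))/2944 + 22616/1931 = -33*(1/12 - 38)*(1/2944) + 22616*(1/1931) = -33*(1/12 - 38)*(1/2944) + 22616/1931 = -33*(-455/12)*(1/2944) + 22616/1931 = (5005/4)*(1/2944) + 22616/1931 = 5005/11776 + 22616/1931 = 275990671/22739456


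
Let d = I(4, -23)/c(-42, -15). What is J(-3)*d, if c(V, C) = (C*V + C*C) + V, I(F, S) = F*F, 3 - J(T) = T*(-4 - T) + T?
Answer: 16/271 ≈ 0.059041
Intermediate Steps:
J(T) = 3 - T - T*(-4 - T) (J(T) = 3 - (T*(-4 - T) + T) = 3 - (T + T*(-4 - T)) = 3 + (-T - T*(-4 - T)) = 3 - T - T*(-4 - T))
I(F, S) = F**2
c(V, C) = V + C**2 + C*V (c(V, C) = (C*V + C**2) + V = (C**2 + C*V) + V = V + C**2 + C*V)
d = 16/813 (d = 4**2/(-42 + (-15)**2 - 15*(-42)) = 16/(-42 + 225 + 630) = 16/813 ≈ 0.019680)
J(-3)*d = (3 + (-3)**2 + 3*(-3))*(16/813) = (3 + 9 - 9)*(16/813) = 3*(16/813) = 16/271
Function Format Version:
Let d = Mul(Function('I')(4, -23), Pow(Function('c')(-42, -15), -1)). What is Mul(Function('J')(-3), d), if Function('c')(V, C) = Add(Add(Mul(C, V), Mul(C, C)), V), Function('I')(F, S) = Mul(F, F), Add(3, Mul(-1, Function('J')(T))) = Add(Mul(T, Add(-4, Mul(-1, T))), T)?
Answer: Rational(16, 271) ≈ 0.059041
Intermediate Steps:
Function('J')(T) = Add(3, Mul(-1, T), Mul(-1, T, Add(-4, Mul(-1, T)))) (Function('J')(T) = Add(3, Mul(-1, Add(Mul(T, Add(-4, Mul(-1, T))), T))) = Add(3, Mul(-1, Add(T, Mul(T, Add(-4, Mul(-1, T)))))) = Add(3, Add(Mul(-1, T), Mul(-1, T, Add(-4, Mul(-1, T))))) = Add(3, Mul(-1, T), Mul(-1, T, Add(-4, Mul(-1, T)))))
Function('I')(F, S) = Pow(F, 2)
Function('c')(V, C) = Add(V, Pow(C, 2), Mul(C, V)) (Function('c')(V, C) = Add(Add(Mul(C, V), Pow(C, 2)), V) = Add(Add(Pow(C, 2), Mul(C, V)), V) = Add(V, Pow(C, 2), Mul(C, V)))
d = Rational(16, 813) (d = Mul(Pow(4, 2), Pow(Add(-42, Pow(-15, 2), Mul(-15, -42)), -1)) = Mul(16, Pow(Add(-42, 225, 630), -1)) = Mul(16, Pow(813, -1)) = Mul(16, Rational(1, 813)) = Rational(16, 813) ≈ 0.019680)
Mul(Function('J')(-3), d) = Mul(Add(3, Pow(-3, 2), Mul(3, -3)), Rational(16, 813)) = Mul(Add(3, 9, -9), Rational(16, 813)) = Mul(3, Rational(16, 813)) = Rational(16, 271)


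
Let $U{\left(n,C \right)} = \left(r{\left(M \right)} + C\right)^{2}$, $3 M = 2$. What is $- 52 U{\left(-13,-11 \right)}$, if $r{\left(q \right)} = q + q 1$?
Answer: $- \frac{43732}{9} \approx -4859.1$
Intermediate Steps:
$M = \frac{2}{3}$ ($M = \frac{1}{3} \cdot 2 = \frac{2}{3} \approx 0.66667$)
$r{\left(q \right)} = 2 q$ ($r{\left(q \right)} = q + q = 2 q$)
$U{\left(n,C \right)} = \left(\frac{4}{3} + C\right)^{2}$ ($U{\left(n,C \right)} = \left(2 \cdot \frac{2}{3} + C\right)^{2} = \left(\frac{4}{3} + C\right)^{2}$)
$- 52 U{\left(-13,-11 \right)} = - 52 \frac{\left(4 + 3 \left(-11\right)\right)^{2}}{9} = - 52 \frac{\left(4 - 33\right)^{2}}{9} = - 52 \frac{\left(-29\right)^{2}}{9} = - 52 \cdot \frac{1}{9} \cdot 841 = \left(-52\right) \frac{841}{9} = - \frac{43732}{9}$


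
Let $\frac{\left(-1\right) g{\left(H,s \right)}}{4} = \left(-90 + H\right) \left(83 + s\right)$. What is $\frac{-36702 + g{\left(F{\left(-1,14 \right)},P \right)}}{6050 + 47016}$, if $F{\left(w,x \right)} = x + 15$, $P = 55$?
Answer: $- \frac{1515}{26533} \approx -0.057099$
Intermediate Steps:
$F{\left(w,x \right)} = 15 + x$
$g{\left(H,s \right)} = - 4 \left(-90 + H\right) \left(83 + s\right)$
$\frac{-36702 + g{\left(F{\left(-1,14 \right)},P \right)}}{6050 + 47016} = \frac{-36702 + \left(29880 - 332 \left(15 + 14\right) + 360 \cdot 55 - 4 \left(15 + 14\right) 55\right)}{6050 + 47016} = \frac{-36702 + \left(29880 - 9628 + 19800 - 116 \cdot 55\right)}{53066} = \left(-36702 + \left(29880 - 9628 + 19800 - 6380\right)\right) \frac{1}{53066} = \left(-36702 + 33672\right) \frac{1}{53066} = \left(-3030\right) \frac{1}{53066} = - \frac{1515}{26533}$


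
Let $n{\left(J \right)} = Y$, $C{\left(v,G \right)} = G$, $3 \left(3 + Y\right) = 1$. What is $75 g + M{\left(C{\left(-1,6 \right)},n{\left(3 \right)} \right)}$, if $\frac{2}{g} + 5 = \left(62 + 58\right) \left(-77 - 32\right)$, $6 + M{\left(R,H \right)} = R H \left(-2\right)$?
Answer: $\frac{68012}{2617} \approx 25.989$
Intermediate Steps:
$Y = - \frac{8}{3}$ ($Y = -3 + \frac{1}{3} \cdot 1 = -3 + \frac{1}{3} = - \frac{8}{3} \approx -2.6667$)
$n{\left(J \right)} = - \frac{8}{3}$
$M{\left(R,H \right)} = -6 - 2 H R$ ($M{\left(R,H \right)} = -6 + R H \left(-2\right) = -6 + H R \left(-2\right) = -6 - 2 H R$)
$g = - \frac{2}{13085}$ ($g = \frac{2}{-5 + \left(62 + 58\right) \left(-77 - 32\right)} = \frac{2}{-5 + 120 \left(-109\right)} = \frac{2}{-5 - 13080} = \frac{2}{-13085} = 2 \left(- \frac{1}{13085}\right) = - \frac{2}{13085} \approx -0.00015285$)
$75 g + M{\left(C{\left(-1,6 \right)},n{\left(3 \right)} \right)} = 75 \left(- \frac{2}{13085}\right) - \left(6 - 32\right) = - \frac{30}{2617} + \left(-6 + 32\right) = - \frac{30}{2617} + 26 = \frac{68012}{2617}$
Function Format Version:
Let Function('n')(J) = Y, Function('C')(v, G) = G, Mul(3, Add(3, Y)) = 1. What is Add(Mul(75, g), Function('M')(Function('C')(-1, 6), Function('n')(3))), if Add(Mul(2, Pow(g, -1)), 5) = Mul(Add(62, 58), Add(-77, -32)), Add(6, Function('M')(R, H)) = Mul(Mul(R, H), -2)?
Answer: Rational(68012, 2617) ≈ 25.989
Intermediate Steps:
Y = Rational(-8, 3) (Y = Add(-3, Mul(Rational(1, 3), 1)) = Add(-3, Rational(1, 3)) = Rational(-8, 3) ≈ -2.6667)
Function('n')(J) = Rational(-8, 3)
Function('M')(R, H) = Add(-6, Mul(-2, H, R)) (Function('M')(R, H) = Add(-6, Mul(Mul(R, H), -2)) = Add(-6, Mul(Mul(H, R), -2)) = Add(-6, Mul(-2, H, R)))
g = Rational(-2, 13085) (g = Mul(2, Pow(Add(-5, Mul(Add(62, 58), Add(-77, -32))), -1)) = Mul(2, Pow(Add(-5, Mul(120, -109)), -1)) = Mul(2, Pow(Add(-5, -13080), -1)) = Mul(2, Pow(-13085, -1)) = Mul(2, Rational(-1, 13085)) = Rational(-2, 13085) ≈ -0.00015285)
Add(Mul(75, g), Function('M')(Function('C')(-1, 6), Function('n')(3))) = Add(Mul(75, Rational(-2, 13085)), Add(-6, Mul(-2, Rational(-8, 3), 6))) = Add(Rational(-30, 2617), Add(-6, 32)) = Add(Rational(-30, 2617), 26) = Rational(68012, 2617)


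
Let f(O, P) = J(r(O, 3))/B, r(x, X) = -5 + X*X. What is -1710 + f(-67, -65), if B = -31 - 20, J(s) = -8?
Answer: -87202/51 ≈ -1709.8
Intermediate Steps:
r(x, X) = -5 + X²
B = -51
f(O, P) = 8/51 (f(O, P) = -8/(-51) = -8*(-1/51) = 8/51)
-1710 + f(-67, -65) = -1710 + 8/51 = -87202/51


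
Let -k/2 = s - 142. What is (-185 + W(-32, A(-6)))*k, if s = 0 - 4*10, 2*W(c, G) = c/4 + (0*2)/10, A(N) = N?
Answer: -68796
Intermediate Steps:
W(c, G) = c/8 (W(c, G) = (c/4 + (0*2)/10)/2 = (c*(1/4) + 0*(1/10))/2 = (c/4 + 0)/2 = (c/4)/2 = c/8)
s = -40 (s = 0 - 40 = -40)
k = 364 (k = -2*(-40 - 142) = -2*(-182) = 364)
(-185 + W(-32, A(-6)))*k = (-185 + (1/8)*(-32))*364 = (-185 - 4)*364 = -189*364 = -68796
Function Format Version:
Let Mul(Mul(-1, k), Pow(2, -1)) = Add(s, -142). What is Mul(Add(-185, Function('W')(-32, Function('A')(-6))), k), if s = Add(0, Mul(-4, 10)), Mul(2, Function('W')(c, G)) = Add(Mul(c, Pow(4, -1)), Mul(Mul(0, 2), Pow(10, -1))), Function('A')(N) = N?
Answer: -68796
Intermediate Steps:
Function('W')(c, G) = Mul(Rational(1, 8), c) (Function('W')(c, G) = Mul(Rational(1, 2), Add(Mul(c, Pow(4, -1)), Mul(Mul(0, 2), Pow(10, -1)))) = Mul(Rational(1, 2), Add(Mul(c, Rational(1, 4)), Mul(0, Rational(1, 10)))) = Mul(Rational(1, 2), Add(Mul(Rational(1, 4), c), 0)) = Mul(Rational(1, 2), Mul(Rational(1, 4), c)) = Mul(Rational(1, 8), c))
s = -40 (s = Add(0, -40) = -40)
k = 364 (k = Mul(-2, Add(-40, -142)) = Mul(-2, -182) = 364)
Mul(Add(-185, Function('W')(-32, Function('A')(-6))), k) = Mul(Add(-185, Mul(Rational(1, 8), -32)), 364) = Mul(Add(-185, -4), 364) = Mul(-189, 364) = -68796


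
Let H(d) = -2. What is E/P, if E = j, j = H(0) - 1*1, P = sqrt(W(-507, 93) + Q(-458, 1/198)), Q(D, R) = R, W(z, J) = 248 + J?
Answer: -9*sqrt(1485418)/67519 ≈ -0.16246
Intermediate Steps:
P = sqrt(1485418)/66 (P = sqrt((248 + 93) + 1/198) = sqrt(341 + 1/198) = sqrt(67519/198) = sqrt(1485418)/66 ≈ 18.466)
j = -3 (j = -2 - 1*1 = -2 - 1 = -3)
E = -3
E/P = -3/(sqrt(1485418)/66) = (3*sqrt(1485418)/67519)*(-3) = -9*sqrt(1485418)/67519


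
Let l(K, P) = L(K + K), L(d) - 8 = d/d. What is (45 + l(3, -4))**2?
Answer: 2916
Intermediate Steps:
L(d) = 9 (L(d) = 8 + d/d = 8 + 1 = 9)
l(K, P) = 9
(45 + l(3, -4))**2 = (45 + 9)**2 = 54**2 = 2916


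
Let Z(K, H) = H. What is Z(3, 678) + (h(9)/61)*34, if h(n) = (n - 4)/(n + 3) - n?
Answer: 246397/366 ≈ 673.22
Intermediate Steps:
h(n) = -n + (-4 + n)/(3 + n) (h(n) = (-4 + n)/(3 + n) - n = -n + (-4 + n)/(3 + n))
Z(3, 678) + (h(9)/61)*34 = 678 + (((-4 - 1*9**2 - 2*9)/(3 + 9))/61)*34 = 678 + (((-4 - 1*81 - 18)/12)*(1/61))*34 = 678 + (((-4 - 81 - 18)/12)*(1/61))*34 = 678 + (((1/12)*(-103))*(1/61))*34 = 678 - 103/12*1/61*34 = 678 - 103/732*34 = 678 - 1751/366 = 246397/366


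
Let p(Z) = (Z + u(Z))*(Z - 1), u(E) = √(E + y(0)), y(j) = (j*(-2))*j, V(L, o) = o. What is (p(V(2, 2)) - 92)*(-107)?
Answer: 9630 - 107*√2 ≈ 9478.7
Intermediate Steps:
y(j) = -2*j² (y(j) = (-2*j)*j = -2*j²)
u(E) = √E (u(E) = √(E - 2*0²) = √(E - 2*0) = √(E + 0) = √E)
p(Z) = (-1 + Z)*(Z + √Z) (p(Z) = (Z + √Z)*(Z - 1) = (Z + √Z)*(-1 + Z) = (-1 + Z)*(Z + √Z))
(p(V(2, 2)) - 92)*(-107) = ((2² + 2^(3/2) - 1*2 - √2) - 92)*(-107) = ((4 + 2*√2 - 2 - √2) - 92)*(-107) = ((2 + √2) - 92)*(-107) = (-90 + √2)*(-107) = 9630 - 107*√2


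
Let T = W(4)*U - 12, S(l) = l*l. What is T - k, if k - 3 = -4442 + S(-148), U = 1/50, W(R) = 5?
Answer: -174769/10 ≈ -17477.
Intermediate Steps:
S(l) = l²
U = 1/50 ≈ 0.020000
T = -119/10 (T = 5*(1/50) - 12 = ⅒ - 12 = -119/10 ≈ -11.900)
k = 17465 (k = 3 + (-4442 + (-148)²) = 3 + (-4442 + 21904) = 3 + 17462 = 17465)
T - k = -119/10 - 1*17465 = -119/10 - 17465 = -174769/10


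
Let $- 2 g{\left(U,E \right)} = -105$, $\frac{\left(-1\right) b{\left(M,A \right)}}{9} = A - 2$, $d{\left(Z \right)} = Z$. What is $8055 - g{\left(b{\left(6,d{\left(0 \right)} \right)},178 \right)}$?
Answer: $\frac{16005}{2} \approx 8002.5$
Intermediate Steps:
$b{\left(M,A \right)} = 18 - 9 A$ ($b{\left(M,A \right)} = - 9 \left(A - 2\right) = - 9 \left(-2 + A\right) = 18 - 9 A$)
$g{\left(U,E \right)} = \frac{105}{2}$ ($g{\left(U,E \right)} = \left(- \frac{1}{2}\right) \left(-105\right) = \frac{105}{2}$)
$8055 - g{\left(b{\left(6,d{\left(0 \right)} \right)},178 \right)} = 8055 - \frac{105}{2} = \frac{16005}{2}$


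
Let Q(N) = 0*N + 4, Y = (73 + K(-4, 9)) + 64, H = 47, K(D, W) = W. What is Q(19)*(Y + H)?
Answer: 772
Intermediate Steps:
Y = 146 (Y = (73 + 9) + 64 = 82 + 64 = 146)
Q(N) = 4 (Q(N) = 0 + 4 = 4)
Q(19)*(Y + H) = 4*(146 + 47) = 4*193 = 772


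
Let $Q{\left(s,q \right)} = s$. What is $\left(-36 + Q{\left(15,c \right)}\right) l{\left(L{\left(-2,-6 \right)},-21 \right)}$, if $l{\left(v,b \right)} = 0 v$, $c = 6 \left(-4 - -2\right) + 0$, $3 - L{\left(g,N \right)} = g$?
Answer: $0$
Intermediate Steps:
$L{\left(g,N \right)} = 3 - g$
$c = -12$ ($c = 6 \left(-4 + 2\right) + 0 = 6 \left(-2\right) + 0 = -12 + 0 = -12$)
$l{\left(v,b \right)} = 0$
$\left(-36 + Q{\left(15,c \right)}\right) l{\left(L{\left(-2,-6 \right)},-21 \right)} = \left(-36 + 15\right) 0 = \left(-21\right) 0 = 0$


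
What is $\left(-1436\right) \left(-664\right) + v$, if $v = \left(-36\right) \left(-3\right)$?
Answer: $953612$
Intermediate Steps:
$v = 108$
$\left(-1436\right) \left(-664\right) + v = \left(-1436\right) \left(-664\right) + 108 = 953504 + 108 = 953612$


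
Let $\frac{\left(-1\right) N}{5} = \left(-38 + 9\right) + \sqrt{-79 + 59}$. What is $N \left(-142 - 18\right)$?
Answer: $-23200 + 1600 i \sqrt{5} \approx -23200.0 + 3577.7 i$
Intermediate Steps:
$N = 145 - 10 i \sqrt{5}$ ($N = - 5 \left(\left(-38 + 9\right) + \sqrt{-79 + 59}\right) = - 5 \left(-29 + \sqrt{-20}\right) = - 5 \left(-29 + 2 i \sqrt{5}\right) = 145 - 10 i \sqrt{5} \approx 145.0 - 22.361 i$)
$N \left(-142 - 18\right) = \left(145 - 10 i \sqrt{5}\right) \left(-142 - 18\right) = \left(145 - 10 i \sqrt{5}\right) \left(-160\right) = -23200 + 1600 i \sqrt{5}$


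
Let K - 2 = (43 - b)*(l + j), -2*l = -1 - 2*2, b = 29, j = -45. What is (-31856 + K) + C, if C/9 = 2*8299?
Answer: 116933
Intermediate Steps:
l = 5/2 (l = -(-1 - 2*2)/2 = -(-1 - 4)/2 = -1/2*(-5) = 5/2 ≈ 2.5000)
C = 149382 (C = 9*(2*8299) = 9*16598 = 149382)
K = -593 (K = 2 + (43 - 1*29)*(5/2 - 45) = 2 + (43 - 29)*(-85/2) = 2 + 14*(-85/2) = 2 - 595 = -593)
(-31856 + K) + C = (-31856 - 593) + 149382 = -32449 + 149382 = 116933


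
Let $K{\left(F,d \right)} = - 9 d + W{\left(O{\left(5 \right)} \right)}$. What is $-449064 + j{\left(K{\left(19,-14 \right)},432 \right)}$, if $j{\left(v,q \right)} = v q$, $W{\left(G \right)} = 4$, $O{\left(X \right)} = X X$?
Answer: $-392904$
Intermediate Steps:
$O{\left(X \right)} = X^{2}$
$K{\left(F,d \right)} = 4 - 9 d$ ($K{\left(F,d \right)} = - 9 d + 4 = 4 - 9 d$)
$j{\left(v,q \right)} = q v$
$-449064 + j{\left(K{\left(19,-14 \right)},432 \right)} = -449064 + 432 \left(4 - -126\right) = -449064 + 432 \left(4 + 126\right) = -449064 + 432 \cdot 130 = -449064 + 56160 = -392904$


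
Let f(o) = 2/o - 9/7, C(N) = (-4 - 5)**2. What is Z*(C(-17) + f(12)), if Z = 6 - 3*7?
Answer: -16775/14 ≈ -1198.2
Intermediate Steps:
C(N) = 81 (C(N) = (-9)**2 = 81)
f(o) = -9/7 + 2/o (f(o) = 2/o - 9*1/7 = 2/o - 9/7 = -9/7 + 2/o)
Z = -15 (Z = 6 - 21 = -15)
Z*(C(-17) + f(12)) = -15*(81 + (-9/7 + 2/12)) = -15*(81 + (-9/7 + 2*(1/12))) = -15*(81 + (-9/7 + 1/6)) = -15*(81 - 47/42) = -15*3355/42 = -16775/14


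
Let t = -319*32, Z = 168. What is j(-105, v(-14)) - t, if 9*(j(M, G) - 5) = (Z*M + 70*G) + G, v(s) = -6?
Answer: 24617/3 ≈ 8205.7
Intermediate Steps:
t = -10208
j(M, G) = 5 + 56*M/3 + 71*G/9 (j(M, G) = 5 + ((168*M + 70*G) + G)/9 = 5 + ((70*G + 168*M) + G)/9 = 5 + (71*G + 168*M)/9 = 5 + (56*M/3 + 71*G/9) = 5 + 56*M/3 + 71*G/9)
j(-105, v(-14)) - t = (5 + (56/3)*(-105) + (71/9)*(-6)) - 1*(-10208) = (5 - 1960 - 142/3) + 10208 = -6007/3 + 10208 = 24617/3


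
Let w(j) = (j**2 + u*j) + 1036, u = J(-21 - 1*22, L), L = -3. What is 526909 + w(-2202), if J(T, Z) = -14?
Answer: 5407577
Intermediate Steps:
u = -14
w(j) = 1036 + j**2 - 14*j (w(j) = (j**2 - 14*j) + 1036 = 1036 + j**2 - 14*j)
526909 + w(-2202) = 526909 + (1036 + (-2202)**2 - 14*(-2202)) = 526909 + (1036 + 4848804 + 30828) = 526909 + 4880668 = 5407577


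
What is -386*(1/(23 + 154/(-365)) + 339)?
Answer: -1078508704/8241 ≈ -1.3087e+5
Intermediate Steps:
-386*(1/(23 + 154/(-365)) + 339) = -386*(1/(23 + 154*(-1/365)) + 339) = -386*(1/(23 - 154/365) + 339) = -386*(1/(8241/365) + 339) = -386*(365/8241 + 339) = -386*2794064/8241 = -1078508704/8241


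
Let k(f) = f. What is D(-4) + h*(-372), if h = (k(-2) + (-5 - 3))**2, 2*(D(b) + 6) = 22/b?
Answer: -148835/4 ≈ -37209.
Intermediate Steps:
D(b) = -6 + 11/b (D(b) = -6 + (22/b)/2 = -6 + 11/b)
h = 100 (h = (-2 + (-5 - 3))**2 = (-2 - 8)**2 = (-10)**2 = 100)
D(-4) + h*(-372) = (-6 + 11/(-4)) + 100*(-372) = (-6 + 11*(-1/4)) - 37200 = (-6 - 11/4) - 37200 = -35/4 - 37200 = -148835/4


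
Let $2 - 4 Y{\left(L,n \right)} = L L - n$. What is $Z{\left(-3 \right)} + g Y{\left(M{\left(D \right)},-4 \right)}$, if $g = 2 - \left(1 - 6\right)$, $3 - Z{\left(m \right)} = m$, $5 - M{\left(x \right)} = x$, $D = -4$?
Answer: $- \frac{557}{4} \approx -139.25$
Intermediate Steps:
$M{\left(x \right)} = 5 - x$
$Z{\left(m \right)} = 3 - m$
$Y{\left(L,n \right)} = \frac{1}{2} - \frac{L^{2}}{4} + \frac{n}{4}$ ($Y{\left(L,n \right)} = \frac{1}{2} - \frac{L L - n}{4} = \frac{1}{2} - \frac{L^{2} - n}{4} = \frac{1}{2} - \left(- \frac{n}{4} + \frac{L^{2}}{4}\right) = \frac{1}{2} - \frac{L^{2}}{4} + \frac{n}{4}$)
$g = 7$ ($g = 2 - -5 = 2 + 5 = 7$)
$Z{\left(-3 \right)} + g Y{\left(M{\left(D \right)},-4 \right)} = \left(3 - -3\right) + 7 \left(\frac{1}{2} - \frac{\left(5 - -4\right)^{2}}{4} + \frac{1}{4} \left(-4\right)\right) = \left(3 + 3\right) + 7 \left(\frac{1}{2} - \frac{\left(5 + 4\right)^{2}}{4} - 1\right) = 6 + 7 \left(\frac{1}{2} - \frac{9^{2}}{4} - 1\right) = 6 + 7 \left(\frac{1}{2} - \frac{81}{4} - 1\right) = 6 + 7 \left(- \frac{83}{4}\right) = 6 - \frac{581}{4} = - \frac{557}{4}$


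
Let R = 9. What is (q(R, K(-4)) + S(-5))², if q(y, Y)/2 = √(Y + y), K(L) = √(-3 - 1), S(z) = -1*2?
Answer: 4*(1 - √(9 + 2*I))² ≈ 15.854 + 5.3494*I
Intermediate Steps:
S(z) = -2
K(L) = 2*I (K(L) = √(-4) = 2*I)
q(y, Y) = 2*√(Y + y)
(q(R, K(-4)) + S(-5))² = (2*√(2*I + 9) - 2)² = (2*√(9 + 2*I) - 2)² = (-2 + 2*√(9 + 2*I))²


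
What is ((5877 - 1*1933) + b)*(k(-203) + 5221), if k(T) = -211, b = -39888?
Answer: -180079440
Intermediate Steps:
((5877 - 1*1933) + b)*(k(-203) + 5221) = ((5877 - 1*1933) - 39888)*(-211 + 5221) = ((5877 - 1933) - 39888)*5010 = (3944 - 39888)*5010 = -35944*5010 = -180079440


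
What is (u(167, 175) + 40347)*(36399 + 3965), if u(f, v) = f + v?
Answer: 1642370796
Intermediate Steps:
(u(167, 175) + 40347)*(36399 + 3965) = ((167 + 175) + 40347)*(36399 + 3965) = (342 + 40347)*40364 = 40689*40364 = 1642370796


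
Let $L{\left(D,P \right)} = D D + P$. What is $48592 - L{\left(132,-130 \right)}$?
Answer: $31298$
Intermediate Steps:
$L{\left(D,P \right)} = P + D^{2}$ ($L{\left(D,P \right)} = D^{2} + P = P + D^{2}$)
$48592 - L{\left(132,-130 \right)} = 48592 - \left(-130 + 132^{2}\right) = 48592 - \left(-130 + 17424\right) = 48592 - 17294 = 31298$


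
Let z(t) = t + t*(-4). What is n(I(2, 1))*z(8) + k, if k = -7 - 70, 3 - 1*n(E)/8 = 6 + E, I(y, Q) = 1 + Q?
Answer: 883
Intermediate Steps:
n(E) = -24 - 8*E (n(E) = 24 - 8*(6 + E) = 24 + (-48 - 8*E) = -24 - 8*E)
z(t) = -3*t (z(t) = t - 4*t = -3*t)
k = -77
n(I(2, 1))*z(8) + k = (-24 - 8*(1 + 1))*(-3*8) - 77 = (-24 - 8*2)*(-24) - 77 = (-24 - 16)*(-24) - 77 = -40*(-24) - 77 = 960 - 77 = 883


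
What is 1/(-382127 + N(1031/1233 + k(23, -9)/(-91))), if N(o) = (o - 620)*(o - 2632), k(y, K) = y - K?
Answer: 12589513209/15713444349371302 ≈ 8.0119e-7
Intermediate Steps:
N(o) = (-2632 + o)*(-620 + o) (N(o) = (-620 + o)*(-2632 + o) = (-2632 + o)*(-620 + o))
1/(-382127 + N(1031/1233 + k(23, -9)/(-91))) = 1/(-382127 + (1631840 + (1031/1233 + (23 - 1*(-9))/(-91))**2 - 3252*(1031/1233 + (23 - 1*(-9))/(-91)))) = 1/(-382127 + (1631840 + (1031*(1/1233) + (23 + 9)*(-1/91))**2 - 3252*(1031*(1/1233) + (23 + 9)*(-1/91)))) = 1/(-382127 + (1631840 + (1031/1233 + 32*(-1/91))**2 - 3252*(1031/1233 + 32*(-1/91)))) = 1/(-382127 + (1631840 + (1031/1233 - 32/91)**2 - 3252*(1031/1233 - 32/91))) = 1/(-382127 + (1631840 + (54365/112203)**2 - 3252*54365/112203)) = 1/(-382127 + (1631840 + 2955553225/12589513209 - 58931660/37401)) = 1/(-382127 + 20524237263386845/12589513209) = 1/(15713444349371302/12589513209) = 12589513209/15713444349371302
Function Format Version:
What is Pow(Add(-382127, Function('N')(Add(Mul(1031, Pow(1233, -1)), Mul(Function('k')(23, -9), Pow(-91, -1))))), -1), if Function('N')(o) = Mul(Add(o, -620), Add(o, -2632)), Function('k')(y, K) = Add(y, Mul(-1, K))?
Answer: Rational(12589513209, 15713444349371302) ≈ 8.0119e-7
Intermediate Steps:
Function('N')(o) = Mul(Add(-2632, o), Add(-620, o)) (Function('N')(o) = Mul(Add(-620, o), Add(-2632, o)) = Mul(Add(-2632, o), Add(-620, o)))
Pow(Add(-382127, Function('N')(Add(Mul(1031, Pow(1233, -1)), Mul(Function('k')(23, -9), Pow(-91, -1))))), -1) = Pow(Add(-382127, Add(1631840, Pow(Add(Mul(1031, Pow(1233, -1)), Mul(Add(23, Mul(-1, -9)), Pow(-91, -1))), 2), Mul(-3252, Add(Mul(1031, Pow(1233, -1)), Mul(Add(23, Mul(-1, -9)), Pow(-91, -1)))))), -1) = Pow(Add(-382127, Add(1631840, Pow(Add(Mul(1031, Rational(1, 1233)), Mul(Add(23, 9), Rational(-1, 91))), 2), Mul(-3252, Add(Mul(1031, Rational(1, 1233)), Mul(Add(23, 9), Rational(-1, 91)))))), -1) = Pow(Add(-382127, Add(1631840, Pow(Add(Rational(1031, 1233), Mul(32, Rational(-1, 91))), 2), Mul(-3252, Add(Rational(1031, 1233), Mul(32, Rational(-1, 91)))))), -1) = Pow(Add(-382127, Add(1631840, Pow(Add(Rational(1031, 1233), Rational(-32, 91)), 2), Mul(-3252, Add(Rational(1031, 1233), Rational(-32, 91))))), -1) = Pow(Add(-382127, Add(1631840, Pow(Rational(54365, 112203), 2), Mul(-3252, Rational(54365, 112203)))), -1) = Pow(Add(-382127, Add(1631840, Rational(2955553225, 12589513209), Rational(-58931660, 37401))), -1) = Pow(Add(-382127, Rational(20524237263386845, 12589513209)), -1) = Pow(Rational(15713444349371302, 12589513209), -1) = Rational(12589513209, 15713444349371302)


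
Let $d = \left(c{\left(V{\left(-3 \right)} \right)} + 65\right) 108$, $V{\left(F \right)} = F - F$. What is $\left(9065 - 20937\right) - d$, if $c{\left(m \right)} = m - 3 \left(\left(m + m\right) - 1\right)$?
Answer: $-19216$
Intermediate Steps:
$V{\left(F \right)} = 0$
$c{\left(m \right)} = 3 - 5 m$ ($c{\left(m \right)} = m - 3 \left(2 m - 1\right) = m - 3 \left(-1 + 2 m\right) = m - \left(-3 + 6 m\right) = 3 - 5 m$)
$d = 7344$ ($d = \left(\left(3 - 0\right) + 65\right) 108 = \left(\left(3 + 0\right) + 65\right) 108 = \left(3 + 65\right) 108 = 68 \cdot 108 = 7344$)
$\left(9065 - 20937\right) - d = \left(9065 - 20937\right) - 7344 = -11872 - 7344 = -19216$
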